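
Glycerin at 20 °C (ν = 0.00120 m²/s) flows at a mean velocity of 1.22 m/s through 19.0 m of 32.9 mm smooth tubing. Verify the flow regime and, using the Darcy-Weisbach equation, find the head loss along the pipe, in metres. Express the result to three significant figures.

Re = VD/ν = 1.22·0.03290/0.00120 = 33.4 → laminar (Re < 2300)
f = 64/Re = 1.913
h_f = f(L/D)V²/(2g) = 1.913·(19.0/0.03290)·1.22²/(2·9.81) = 83.83 m

h_f ≈ 83.8 m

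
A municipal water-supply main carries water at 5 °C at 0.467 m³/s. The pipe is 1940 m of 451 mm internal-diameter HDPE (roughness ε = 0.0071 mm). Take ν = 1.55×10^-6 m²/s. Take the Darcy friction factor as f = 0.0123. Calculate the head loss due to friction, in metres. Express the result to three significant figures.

h_f ≈ 23.0 m

V = 4Q/(πD²) = 4·0.467/(π·0.451²) = 2.923 m/s
h_f = f(L/D)V²/(2g) = 0.01230·(1940/0.451)·2.923²/(2·9.81) = 23.05 m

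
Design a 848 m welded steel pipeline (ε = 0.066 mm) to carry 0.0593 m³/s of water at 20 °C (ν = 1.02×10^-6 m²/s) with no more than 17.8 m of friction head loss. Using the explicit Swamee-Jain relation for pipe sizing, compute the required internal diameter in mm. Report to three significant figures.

Swamee-Jain (Type III): D = 0.66·[ε^1.25·(LQ²/(gh_f))^4.75 + ν·Q^9.4·(L/(gh_f))^5.2]^0.04
LQ²/(gh_f) = 0.01708; L/(gh_f) = 4.856
Term 1 = ε^1.25·(…)^4.75 = 2.39×10^-14; Term 2 = ν·Q^9.4·(…)^5.2 = 1.11×10^-14
D = 0.66·(2.39×10^-14 + 1.11×10^-14)^0.04 = 0.1911 m = 191 mm
Check: V = 2.07 m/s, Re = 3.87×10^5, f = 0.01702, h_f = 16.4 m ≈ 17.8 m ✓

D ≈ 191 mm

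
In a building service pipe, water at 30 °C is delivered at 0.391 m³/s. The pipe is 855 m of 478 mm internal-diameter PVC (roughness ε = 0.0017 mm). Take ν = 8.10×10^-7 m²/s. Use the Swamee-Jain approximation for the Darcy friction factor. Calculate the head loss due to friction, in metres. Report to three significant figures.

h_f ≈ 4.86 m

V = 4Q/(πD²) = 4·0.391/(π·0.478²) = 2.179 m/s
Re = VD/ν = 2.179·0.478/8.10×10^-7 = 1.29×10^6 → turbulent
ε/D = 0.0017/478 = 3.56×10^-6
Swamee-Jain: f = 0.01124
h_f = f(L/D)V²/(2g) = 0.01124·(855/0.478)·2.179²/(2·9.81) = 4.863 m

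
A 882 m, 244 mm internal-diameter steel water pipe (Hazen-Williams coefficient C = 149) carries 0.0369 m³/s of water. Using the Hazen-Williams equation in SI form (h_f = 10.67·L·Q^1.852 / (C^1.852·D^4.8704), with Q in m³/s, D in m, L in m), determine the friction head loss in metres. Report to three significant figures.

h_f ≈ 1.90 m

h_f = 10.67·882·0.0369^1.852 / (149^1.852·0.244^4.8704) = 1.900 m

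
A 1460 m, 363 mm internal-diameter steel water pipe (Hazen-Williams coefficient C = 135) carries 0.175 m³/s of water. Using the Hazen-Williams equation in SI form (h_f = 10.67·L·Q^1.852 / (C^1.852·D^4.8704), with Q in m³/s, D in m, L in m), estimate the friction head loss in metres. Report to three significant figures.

h_f ≈ 9.74 m

h_f = 10.67·1460·0.175^1.852 / (135^1.852·0.363^4.8704) = 9.743 m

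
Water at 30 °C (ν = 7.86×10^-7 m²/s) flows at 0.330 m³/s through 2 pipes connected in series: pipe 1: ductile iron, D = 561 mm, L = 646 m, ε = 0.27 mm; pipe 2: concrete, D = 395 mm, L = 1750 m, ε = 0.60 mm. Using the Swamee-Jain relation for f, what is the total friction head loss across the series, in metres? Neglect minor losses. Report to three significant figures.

H ≈ 37.9 m

Pipe 1: V = 1.335 m/s, Re = 9.53×10^5, ε/D = 4.81×10^-4, f = 0.01720, h_1 = f(L/D)V²/2g = 1.799 m
Pipe 2: V = 2.693 m/s, Re = 1.35×10^6, ε/D = 0.00152, f = 0.02203, h_2 = f(L/D)V²/2g = 36.08 m
Series → Q common, losses add: H = Σh = 37.88 m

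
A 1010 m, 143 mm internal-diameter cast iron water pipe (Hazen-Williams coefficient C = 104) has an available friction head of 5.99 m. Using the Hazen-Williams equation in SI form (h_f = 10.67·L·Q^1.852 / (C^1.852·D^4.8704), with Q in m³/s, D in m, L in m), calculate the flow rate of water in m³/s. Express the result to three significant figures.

Rearranging: Q = [h_f·C^1.852·D^4.8704 / (10.67·L)]^(1/1.852)
Q = [5.99·104^1.852·0.143^4.8704 / (10.67·1010)]^0.540 = 0.01092 m³/s

Q ≈ 0.0109 m³/s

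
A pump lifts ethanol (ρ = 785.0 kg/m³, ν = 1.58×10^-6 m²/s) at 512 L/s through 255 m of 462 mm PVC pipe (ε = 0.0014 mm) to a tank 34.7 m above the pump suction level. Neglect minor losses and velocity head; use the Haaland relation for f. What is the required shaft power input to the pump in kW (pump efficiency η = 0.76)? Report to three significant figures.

V = 4Q/(πD²) = 3.054 m/s; Re = 8.93×10^5; ε/D = 3.03×10^-6; f = 0.01186
h_f = f(L/D)V²/2g = 3.111 m
Total head H = z + h_f = 34.7 + 3.111 = 37.81 m
P_hyd = ρgQH = 785.0·9.81·0.512·37.81 = 149.1 kW
P_shaft = P_hyd/η = 149.1/0.76 = 196.2 kW

P_shaft ≈ 196 kW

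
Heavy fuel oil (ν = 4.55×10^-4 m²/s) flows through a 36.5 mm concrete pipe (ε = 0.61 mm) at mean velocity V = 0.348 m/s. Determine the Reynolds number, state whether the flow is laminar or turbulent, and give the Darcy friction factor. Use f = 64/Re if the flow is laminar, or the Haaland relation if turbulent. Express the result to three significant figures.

Re ≈ 27.9; laminar; f = 64/Re ≈ 2.29

Re = VD/ν = 0.3480·0.0365/4.55×10^-4 = 27.9
Re < 2300 → laminar → f = 64/Re = 2.293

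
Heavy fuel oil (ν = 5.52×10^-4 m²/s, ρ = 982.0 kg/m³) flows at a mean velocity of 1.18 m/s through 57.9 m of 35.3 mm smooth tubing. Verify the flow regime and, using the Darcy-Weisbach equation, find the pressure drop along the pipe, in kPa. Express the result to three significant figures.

Δp ≈ 951 kPa

Re = VD/ν = 1.18·0.03530/5.52×10^-4 = 75.5 → laminar (Re < 2300)
f = 64/Re = 0.8481
h_f = f(L/D)V²/(2g) = 0.8481·(57.9/0.03530)·1.18²/(2·9.81) = 98.73 m
Δp = ρg·h_f = 982.0·9.81·98.73 = 951.1 kPa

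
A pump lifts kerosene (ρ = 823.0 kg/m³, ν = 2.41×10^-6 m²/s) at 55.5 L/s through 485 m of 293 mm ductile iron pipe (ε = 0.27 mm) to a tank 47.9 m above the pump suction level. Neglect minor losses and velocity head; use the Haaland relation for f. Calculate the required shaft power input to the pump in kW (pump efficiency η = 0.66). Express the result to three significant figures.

V = 4Q/(πD²) = 0.8231 m/s; Re = 1.00×10^5; ε/D = 9.22×10^-4; f = 0.02169
h_f = f(L/D)V²/2g = 1.240 m
Total head H = z + h_f = 47.9 + 1.240 = 49.14 m
P_hyd = ρgQH = 823.0·9.81·0.0555·49.14 = 22.02 kW
P_shaft = P_hyd/η = 22.02/0.66 = 33.36 kW

P_shaft ≈ 33.4 kW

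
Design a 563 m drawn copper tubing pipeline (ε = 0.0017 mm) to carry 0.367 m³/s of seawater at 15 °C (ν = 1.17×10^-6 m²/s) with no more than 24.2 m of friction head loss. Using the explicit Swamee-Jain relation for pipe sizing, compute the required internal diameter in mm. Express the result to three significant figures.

D ≈ 314 mm

Swamee-Jain (Type III): D = 0.66·[ε^1.25·(LQ²/(gh_f))^4.75 + ν·Q^9.4·(L/(gh_f))^5.2]^0.04
LQ²/(gh_f) = 0.3194; L/(gh_f) = 2.372
Term 1 = ε^1.25·(…)^4.75 = 2.71×10^-10; Term 2 = ν·Q^9.4·(…)^5.2 = 8.44×10^-9
D = 0.66·(2.71×10^-10 + 8.44×10^-9)^0.04 = 0.3142 m = 314 mm
Check: V = 4.73 m/s, Re = 1.27×10^6, f = 0.01131, h_f = 23.2 m ≈ 24.2 m ✓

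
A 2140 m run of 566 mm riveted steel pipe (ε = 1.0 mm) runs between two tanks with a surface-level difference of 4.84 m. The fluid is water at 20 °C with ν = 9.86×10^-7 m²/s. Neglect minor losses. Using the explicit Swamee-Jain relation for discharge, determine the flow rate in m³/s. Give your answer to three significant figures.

Q ≈ 0.263 m³/s

Swamee-Jain (Type II): Q = -0.965·√(gD⁵h_f/L)·ln[ε/(3.7D) + √(3.17ν²L/(gD³h_f))]
√(gD⁵h_f/L) = √(9.81·0.566⁵·4.84/2140) = 0.03590
ε/(3.7D) = 4.78×10^-4; √(3.17ν²L/(gD³h_f)) = 2.77×10^-5
Q = -0.965·0.03590·ln(5.052×10^-4) = 0.2630 m³/s
Check: V = 1.05 m/s, Re = 6.00×10^5, f = 0.02311, h_f = 4.86 m ≈ 4.84 m ✓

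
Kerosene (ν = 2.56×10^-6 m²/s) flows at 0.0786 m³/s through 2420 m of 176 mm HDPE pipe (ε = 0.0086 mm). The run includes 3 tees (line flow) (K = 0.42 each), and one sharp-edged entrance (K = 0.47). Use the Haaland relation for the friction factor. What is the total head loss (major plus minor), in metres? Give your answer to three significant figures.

V = 4Q/(πD²) = 3.231 m/s; V²/2g = 0.5320 m
Re = 2.22×10^5, ε/D = 4.89×10^-5 → f = 0.01554 (Haaland)
Major: h_f = f(L/D)·V²/2g = 0.01554·13750·0.5320 = 113.6 m
Minor: ΣK = 1.73; h_m = ΣK·V²/2g = 0.9204 m
Total H_L = 113.6 + 0.9204 = 114.6 m

H_L ≈ 115 m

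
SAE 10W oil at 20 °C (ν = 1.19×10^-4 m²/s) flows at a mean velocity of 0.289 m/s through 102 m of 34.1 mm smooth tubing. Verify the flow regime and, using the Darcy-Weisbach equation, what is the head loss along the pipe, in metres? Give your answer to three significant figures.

Re = VD/ν = 0.289·0.03410/1.19×10^-4 = 82.8 → laminar (Re < 2300)
f = 64/Re = 0.7728
h_f = f(L/D)V²/(2g) = 0.7728·(102/0.03410)·0.289²/(2·9.81) = 9.841 m

h_f ≈ 9.84 m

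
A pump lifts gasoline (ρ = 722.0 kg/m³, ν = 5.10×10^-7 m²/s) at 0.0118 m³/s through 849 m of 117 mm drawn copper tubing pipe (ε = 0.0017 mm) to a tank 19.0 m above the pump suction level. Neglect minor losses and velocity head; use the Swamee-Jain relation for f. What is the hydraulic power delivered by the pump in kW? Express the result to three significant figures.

V = 4Q/(πD²) = 1.098 m/s; Re = 2.52×10^5; ε/D = 1.45×10^-5; f = 0.01501
h_f = f(L/D)V²/2g = 6.688 m
Total head H = z + h_f = 19.0 + 6.688 = 25.69 m
P_hyd = ρgQH = 722.0·9.81·0.0118·25.69 = 2.147 kW

P_hyd ≈ 2.15 kW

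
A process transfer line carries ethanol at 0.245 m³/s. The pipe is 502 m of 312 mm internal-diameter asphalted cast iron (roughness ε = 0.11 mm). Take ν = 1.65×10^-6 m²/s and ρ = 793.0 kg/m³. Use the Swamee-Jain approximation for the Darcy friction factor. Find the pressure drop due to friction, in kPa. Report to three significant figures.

Δp ≈ 109 kPa

V = 4Q/(πD²) = 4·0.245/(π·0.312²) = 3.205 m/s
Re = VD/ν = 3.205·0.312/1.65×10^-6 = 6.06×10^5 → turbulent
ε/D = 0.11/312 = 3.53×10^-4
Swamee-Jain: f = 0.01659
h_f = f(L/D)V²/(2g) = 0.01659·(502/0.312)·3.205²/(2·9.81) = 13.97 m
Δp = ρg·h_f = 793.0·9.81·13.97 = 108.7 kPa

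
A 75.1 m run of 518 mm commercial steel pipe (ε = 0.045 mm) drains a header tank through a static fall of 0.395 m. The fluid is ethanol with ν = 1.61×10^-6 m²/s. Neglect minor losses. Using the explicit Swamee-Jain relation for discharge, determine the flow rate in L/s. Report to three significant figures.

Swamee-Jain (Type II): Q = -0.965·√(gD⁵h_f/L)·ln[ε/(3.7D) + √(3.17ν²L/(gD³h_f))]
√(gD⁵h_f/L) = √(9.81·0.518⁵·0.395/75.1) = 0.04387
ε/(3.7D) = 2.35×10^-5; √(3.17ν²L/(gD³h_f)) = 3.38×10^-5
Q = -0.965·0.04387·ln(5.733×10^-5) = 0.4134 m³/s
Check: V = 1.96 m/s, Re = 6.31×10^5, f = 0.01393, h_f = 0.396 m ≈ 0.395 m ✓

Q ≈ 413 L/s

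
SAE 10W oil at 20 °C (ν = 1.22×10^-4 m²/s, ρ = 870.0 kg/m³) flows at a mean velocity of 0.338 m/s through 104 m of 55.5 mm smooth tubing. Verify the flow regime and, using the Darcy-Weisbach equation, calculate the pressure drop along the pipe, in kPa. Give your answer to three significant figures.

Δp ≈ 38.8 kPa

Re = VD/ν = 0.338·0.05550/1.22×10^-4 = 154 → laminar (Re < 2300)
f = 64/Re = 0.4162
h_f = f(L/D)V²/(2g) = 0.4162·(104/0.05550)·0.338²/(2·9.81) = 4.542 m
Δp = ρg·h_f = 870.0·9.81·4.542 = 38.76 kPa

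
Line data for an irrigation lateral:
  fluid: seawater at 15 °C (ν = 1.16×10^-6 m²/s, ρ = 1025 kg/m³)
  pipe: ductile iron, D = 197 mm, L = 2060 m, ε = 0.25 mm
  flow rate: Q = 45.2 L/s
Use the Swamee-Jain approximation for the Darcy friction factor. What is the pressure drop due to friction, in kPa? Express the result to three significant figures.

Δp ≈ 259 kPa

V = 4Q/(πD²) = 4·0.0452/(π·0.197²) = 1.483 m/s
Re = VD/ν = 1.483·0.197/1.16×10^-6 = 2.52×10^5 → turbulent
ε/D = 0.25/197 = 0.00127
Swamee-Jain: f = 0.02195
h_f = f(L/D)V²/(2g) = 0.02195·(2060/0.197)·1.483²/(2·9.81) = 25.73 m
Δp = ρg·h_f = 1025·9.81·25.73 = 258.7 kPa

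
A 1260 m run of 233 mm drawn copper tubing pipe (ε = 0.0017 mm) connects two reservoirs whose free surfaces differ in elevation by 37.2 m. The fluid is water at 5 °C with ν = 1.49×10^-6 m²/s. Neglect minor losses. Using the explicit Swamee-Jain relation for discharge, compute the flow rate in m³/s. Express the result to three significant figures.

Swamee-Jain (Type II): Q = -0.965·√(gD⁵h_f/L)·ln[ε/(3.7D) + √(3.17ν²L/(gD³h_f))]
√(gD⁵h_f/L) = √(9.81·0.233⁵·37.2/1260) = 0.01410
ε/(3.7D) = 1.97×10^-6; √(3.17ν²L/(gD³h_f)) = 4.38×10^-5
Q = -0.965·0.01410·ln(4.580×10^-5) = 0.1360 m³/s
Check: V = 3.19 m/s, Re = 4.99×10^5, f = 0.01321, h_f = 37.0 m ≈ 37.2 m ✓

Q ≈ 0.136 m³/s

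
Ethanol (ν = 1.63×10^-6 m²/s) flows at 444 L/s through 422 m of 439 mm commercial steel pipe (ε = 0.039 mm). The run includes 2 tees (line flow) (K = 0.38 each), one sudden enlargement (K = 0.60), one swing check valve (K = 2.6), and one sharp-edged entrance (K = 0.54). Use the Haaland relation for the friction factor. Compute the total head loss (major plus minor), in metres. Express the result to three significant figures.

V = 4Q/(πD²) = 2.933 m/s; V²/2g = 0.4386 m
Re = 7.90×10^5, ε/D = 8.88×10^-5 → f = 0.01345 (Haaland)
Major: h_f = f(L/D)·V²/2g = 0.01345·961.3·0.4386 = 5.669 m
Minor: ΣK = 4.50; h_m = ΣK·V²/2g = 1.974 m
Total H_L = 5.669 + 1.974 = 7.642 m

H_L ≈ 7.64 m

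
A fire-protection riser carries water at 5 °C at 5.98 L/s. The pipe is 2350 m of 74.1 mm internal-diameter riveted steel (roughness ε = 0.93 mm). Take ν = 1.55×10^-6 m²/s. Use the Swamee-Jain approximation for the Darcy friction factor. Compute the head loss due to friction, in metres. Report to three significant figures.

h_f ≈ 131 m

V = 4Q/(πD²) = 4·0.00598/(π·0.0741²) = 1.387 m/s
Re = VD/ν = 1.387·0.0741/1.55×10^-6 = 6.63×10^4 → turbulent
ε/D = 0.93/74.1 = 0.0126
Swamee-Jain: f = 0.04209
h_f = f(L/D)V²/(2g) = 0.04209·(2350/0.0741)·1.387²/(2·9.81) = 130.8 m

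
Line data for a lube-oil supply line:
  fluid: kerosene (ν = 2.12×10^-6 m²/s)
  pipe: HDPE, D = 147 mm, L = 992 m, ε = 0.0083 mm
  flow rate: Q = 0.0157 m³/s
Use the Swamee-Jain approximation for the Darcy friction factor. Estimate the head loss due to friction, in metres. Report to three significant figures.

h_f ≈ 5.86 m

V = 4Q/(πD²) = 4·0.0157/(π·0.147²) = 0.9251 m/s
Re = VD/ν = 0.9251·0.147/2.12×10^-6 = 6.41×10^4 → turbulent
ε/D = 0.0083/147 = 5.65×10^-5
Swamee-Jain: f = 0.01991
h_f = f(L/D)V²/(2g) = 0.01991·(992/0.147)·0.9251²/(2·9.81) = 5.860 m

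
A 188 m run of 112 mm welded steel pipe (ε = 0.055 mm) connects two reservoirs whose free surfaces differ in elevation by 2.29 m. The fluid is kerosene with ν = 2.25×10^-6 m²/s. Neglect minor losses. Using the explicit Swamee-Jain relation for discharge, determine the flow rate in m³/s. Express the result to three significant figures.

Q ≈ 0.0108 m³/s

Swamee-Jain (Type II): Q = -0.965·√(gD⁵h_f/L)·ln[ε/(3.7D) + √(3.17ν²L/(gD³h_f))]
√(gD⁵h_f/L) = √(9.81·0.112⁵·2.29/188) = 0.001451
ε/(3.7D) = 1.33×10^-4; √(3.17ν²L/(gD³h_f)) = 3.09×10^-4
Q = -0.965·0.001451·ln(4.419×10^-4) = 0.01082 m³/s
Check: V = 1.10 m/s, Re = 5.47×10^4, f = 0.02226, h_f = 2.30 m ≈ 2.29 m ✓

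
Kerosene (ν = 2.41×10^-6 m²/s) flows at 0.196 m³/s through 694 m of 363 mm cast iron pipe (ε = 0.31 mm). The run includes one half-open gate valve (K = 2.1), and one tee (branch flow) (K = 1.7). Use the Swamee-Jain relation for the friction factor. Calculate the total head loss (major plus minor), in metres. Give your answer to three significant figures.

H_L ≈ 7.74 m

V = 4Q/(πD²) = 1.894 m/s; V²/2g = 0.1828 m
Re = 2.85×10^5, ε/D = 8.54×10^-4 → f = 0.02017 (Swamee-Jain)
Major: h_f = f(L/D)·V²/2g = 0.02017·1912·0.1828 = 7.049 m
Minor: ΣK = 3.80; h_m = ΣK·V²/2g = 0.6947 m
Total H_L = 7.049 + 0.6947 = 7.744 m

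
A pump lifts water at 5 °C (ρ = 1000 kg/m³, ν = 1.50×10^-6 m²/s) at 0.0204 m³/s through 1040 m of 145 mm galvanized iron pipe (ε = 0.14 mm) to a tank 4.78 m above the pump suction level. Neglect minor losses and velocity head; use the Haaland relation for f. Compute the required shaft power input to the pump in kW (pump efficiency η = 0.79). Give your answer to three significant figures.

P_shaft ≈ 4.25 kW

V = 4Q/(πD²) = 1.235 m/s; Re = 1.19×10^5; ε/D = 9.66×10^-4; f = 0.02151
h_f = f(L/D)V²/2g = 12.00 m
Total head H = z + h_f = 4.78 + 12.00 = 16.78 m
P_hyd = ρgQH = 1000·9.81·0.0204·16.78 = 3.359 kW
P_shaft = P_hyd/η = 3.359/0.79 = 4.252 kW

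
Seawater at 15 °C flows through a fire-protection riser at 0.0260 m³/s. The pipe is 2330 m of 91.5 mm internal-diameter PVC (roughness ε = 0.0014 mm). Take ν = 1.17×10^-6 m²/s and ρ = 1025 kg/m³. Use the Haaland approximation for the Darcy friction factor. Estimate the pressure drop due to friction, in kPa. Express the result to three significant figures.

V = 4Q/(πD²) = 4·0.0260/(π·0.0915²) = 3.954 m/s
Re = VD/ν = 3.954·0.0915/1.17×10^-6 = 3.09×10^5 → turbulent
ε/D = 0.0014/91.5 = 1.53×10^-5
Haaland: f = 0.01439
h_f = f(L/D)V²/(2g) = 0.01439·(2330/0.0915)·3.954²/(2·9.81) = 292.0 m
Δp = ρg·h_f = 1025·9.81·292.0 = 2936 kPa

Δp ≈ 2940 kPa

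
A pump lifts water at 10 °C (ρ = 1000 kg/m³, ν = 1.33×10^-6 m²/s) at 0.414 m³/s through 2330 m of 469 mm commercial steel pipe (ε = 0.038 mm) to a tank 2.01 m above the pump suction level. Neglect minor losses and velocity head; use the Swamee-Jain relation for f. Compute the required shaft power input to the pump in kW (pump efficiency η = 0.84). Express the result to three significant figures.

V = 4Q/(πD²) = 2.396 m/s; Re = 8.45×10^5; ε/D = 8.10×10^-5; f = 0.01343
h_f = f(L/D)V²/2g = 19.53 m
Total head H = z + h_f = 2.01 + 19.53 = 21.54 m
P_hyd = ρgQH = 1000·9.81·0.414·21.54 = 87.48 kW
P_shaft = P_hyd/η = 87.48/0.84 = 104.1 kW

P_shaft ≈ 104 kW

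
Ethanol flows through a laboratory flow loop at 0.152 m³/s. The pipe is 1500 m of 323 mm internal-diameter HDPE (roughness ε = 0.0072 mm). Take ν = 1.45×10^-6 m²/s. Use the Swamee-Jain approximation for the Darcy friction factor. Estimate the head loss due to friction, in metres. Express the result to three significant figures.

V = 4Q/(πD²) = 4·0.152/(π·0.323²) = 1.855 m/s
Re = VD/ν = 1.855·0.323/1.45×10^-6 = 4.13×10^5 → turbulent
ε/D = 0.0072/323 = 2.23×10^-5
Swamee-Jain: f = 0.01386
h_f = f(L/D)V²/(2g) = 0.01386·(1500/0.323)·1.855²/(2·9.81) = 11.29 m

h_f ≈ 11.3 m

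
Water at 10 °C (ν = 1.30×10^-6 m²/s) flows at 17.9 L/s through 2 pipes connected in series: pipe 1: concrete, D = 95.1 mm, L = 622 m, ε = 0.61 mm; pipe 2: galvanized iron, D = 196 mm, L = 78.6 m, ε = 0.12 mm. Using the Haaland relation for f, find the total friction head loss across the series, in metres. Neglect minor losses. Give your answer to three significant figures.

Pipe 1: V = 2.520 m/s, Re = 1.84×10^5, ε/D = 0.00641, f = 0.03326, h_1 = f(L/D)V²/2g = 70.41 m
Pipe 2: V = 0.5933 m/s, Re = 8.94×10^4, ε/D = 6.12×10^-4, f = 0.02080, h_2 = f(L/D)V²/2g = 0.1497 m
Series → Q common, losses add: H = Σh = 70.56 m

H ≈ 70.6 m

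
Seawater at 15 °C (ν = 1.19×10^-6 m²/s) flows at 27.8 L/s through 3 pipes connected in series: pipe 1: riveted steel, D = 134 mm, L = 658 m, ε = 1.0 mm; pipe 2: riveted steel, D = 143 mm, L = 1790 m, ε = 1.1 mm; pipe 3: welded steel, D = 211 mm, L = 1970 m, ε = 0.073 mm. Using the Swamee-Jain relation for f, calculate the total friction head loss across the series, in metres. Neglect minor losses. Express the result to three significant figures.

Pipe 1: V = 1.971 m/s, Re = 2.22×10^5, ε/D = 0.00746, f = 0.03489, h_1 = f(L/D)V²/2g = 33.94 m
Pipe 2: V = 1.731 m/s, Re = 2.08×10^5, ε/D = 0.00769, f = 0.03525, h_2 = f(L/D)V²/2g = 67.39 m
Pipe 3: V = 0.7950 m/s, Re = 1.41×10^5, ε/D = 3.46×10^-4, f = 0.01882, h_3 = f(L/D)V²/2g = 5.662 m
Series → Q common, losses add: H = Σh = 107.0 m

H ≈ 107 m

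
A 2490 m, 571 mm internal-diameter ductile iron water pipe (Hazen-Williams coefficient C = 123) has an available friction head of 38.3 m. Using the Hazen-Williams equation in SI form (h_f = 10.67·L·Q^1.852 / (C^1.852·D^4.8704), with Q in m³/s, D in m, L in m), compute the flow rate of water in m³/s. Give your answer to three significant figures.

Q ≈ 0.824 m³/s

Rearranging: Q = [h_f·C^1.852·D^4.8704 / (10.67·L)]^(1/1.852)
Q = [38.3·123^1.852·0.571^4.8704 / (10.67·2490)]^0.540 = 0.8238 m³/s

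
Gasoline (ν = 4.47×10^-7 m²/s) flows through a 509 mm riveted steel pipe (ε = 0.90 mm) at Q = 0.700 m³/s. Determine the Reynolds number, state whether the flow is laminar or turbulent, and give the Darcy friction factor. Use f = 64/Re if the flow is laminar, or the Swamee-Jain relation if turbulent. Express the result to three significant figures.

Re ≈ 3.92×10^6; turbulent; f ≈ 0.0228

V = 4Q/(πD²) = 3.440 m/s
Re = VD/ν = 3.440·0.509/4.47×10^-7 = 3.92×10^6
Re > 4000 → turbulent; ε/D = 0.00177
Swamee-Jain: f = 0.02275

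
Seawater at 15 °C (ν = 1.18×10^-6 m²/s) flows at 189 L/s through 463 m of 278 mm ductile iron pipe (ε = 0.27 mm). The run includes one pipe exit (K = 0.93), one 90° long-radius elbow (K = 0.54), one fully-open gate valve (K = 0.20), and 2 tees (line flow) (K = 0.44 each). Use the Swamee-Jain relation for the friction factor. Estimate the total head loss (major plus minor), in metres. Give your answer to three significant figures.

V = 4Q/(πD²) = 3.114 m/s; V²/2g = 0.4942 m
Re = 7.34×10^5, ε/D = 9.71×10^-4 → f = 0.02002 (Swamee-Jain)
Major: h_f = f(L/D)·V²/2g = 0.02002·1665·0.4942 = 16.48 m
Minor: ΣK = 2.55; h_m = ΣK·V²/2g = 1.260 m
Total H_L = 16.48 + 1.260 = 17.74 m

H_L ≈ 17.7 m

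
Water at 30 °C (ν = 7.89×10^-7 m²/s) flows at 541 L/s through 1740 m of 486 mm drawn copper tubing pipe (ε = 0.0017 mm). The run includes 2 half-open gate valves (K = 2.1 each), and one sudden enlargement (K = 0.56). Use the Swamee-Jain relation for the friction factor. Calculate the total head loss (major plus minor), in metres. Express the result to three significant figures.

H_L ≈ 18.6 m

V = 4Q/(πD²) = 2.916 m/s; V²/2g = 0.4335 m
Re = 1.80×10^6, ε/D = 3.50×10^-6 → f = 0.01067 (Swamee-Jain)
Major: h_f = f(L/D)·V²/2g = 0.01067·3580·0.4335 = 16.56 m
Minor: ΣK = 4.76; h_m = ΣK·V²/2g = 2.063 m
Total H_L = 16.56 + 2.063 = 18.62 m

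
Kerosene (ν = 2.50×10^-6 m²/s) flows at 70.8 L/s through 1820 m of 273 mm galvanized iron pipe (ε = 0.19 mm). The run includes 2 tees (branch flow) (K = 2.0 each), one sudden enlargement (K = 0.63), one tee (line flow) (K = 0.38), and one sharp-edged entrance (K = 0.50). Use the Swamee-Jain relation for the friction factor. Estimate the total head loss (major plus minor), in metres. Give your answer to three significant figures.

V = 4Q/(πD²) = 1.210 m/s; V²/2g = 0.07457 m
Re = 1.32×10^5, ε/D = 6.96×10^-4 → f = 0.02062 (Swamee-Jain)
Major: h_f = f(L/D)·V²/2g = 0.02062·6667·0.07457 = 10.25 m
Minor: ΣK = 5.51; h_m = ΣK·V²/2g = 0.4109 m
Total H_L = 10.25 + 0.4109 = 10.66 m

H_L ≈ 10.7 m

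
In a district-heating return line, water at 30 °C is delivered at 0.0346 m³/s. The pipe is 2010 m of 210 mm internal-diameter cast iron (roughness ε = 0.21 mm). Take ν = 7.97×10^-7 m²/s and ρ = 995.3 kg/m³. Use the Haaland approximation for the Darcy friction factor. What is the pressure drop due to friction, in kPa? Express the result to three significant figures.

Δp ≈ 98.1 kPa

V = 4Q/(πD²) = 4·0.0346/(π·0.210²) = 0.9990 m/s
Re = VD/ν = 0.9990·0.210/7.97×10^-7 = 2.63×10^5 → turbulent
ε/D = 0.21/210 = 0.00100
Haaland: f = 0.02063
h_f = f(L/D)V²/(2g) = 0.02063·(2010/0.210)·0.9990²/(2·9.81) = 10.05 m
Δp = ρg·h_f = 995.3·9.81·10.05 = 98.08 kPa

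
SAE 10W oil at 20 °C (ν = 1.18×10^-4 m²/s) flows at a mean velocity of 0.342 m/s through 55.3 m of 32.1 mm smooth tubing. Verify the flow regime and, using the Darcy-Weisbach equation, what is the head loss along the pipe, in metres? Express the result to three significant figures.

Re = VD/ν = 0.342·0.03210/1.18×10^-4 = 93.0 → laminar (Re < 2300)
f = 64/Re = 0.6879
h_f = f(L/D)V²/(2g) = 0.6879·(55.3/0.03210)·0.342²/(2·9.81) = 7.065 m

h_f ≈ 7.06 m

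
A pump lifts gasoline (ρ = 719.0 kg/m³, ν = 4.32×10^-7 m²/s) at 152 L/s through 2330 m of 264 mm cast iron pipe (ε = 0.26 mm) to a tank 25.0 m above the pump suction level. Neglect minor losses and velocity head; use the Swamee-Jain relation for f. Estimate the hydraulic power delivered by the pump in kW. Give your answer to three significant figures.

V = 4Q/(πD²) = 2.777 m/s; Re = 1.70×10^6; ε/D = 9.85×10^-4; f = 0.01981
h_f = f(L/D)V²/2g = 68.72 m
Total head H = z + h_f = 25.0 + 68.72 = 93.72 m
P_hyd = ρgQH = 719.0·9.81·0.152·93.72 = 100.5 kW

P_hyd ≈ 100 kW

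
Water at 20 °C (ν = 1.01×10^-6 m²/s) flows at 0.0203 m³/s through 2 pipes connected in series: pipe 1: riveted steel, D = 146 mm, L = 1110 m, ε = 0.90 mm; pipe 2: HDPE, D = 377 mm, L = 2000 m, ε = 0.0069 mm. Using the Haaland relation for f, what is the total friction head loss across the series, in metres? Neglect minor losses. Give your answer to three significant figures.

H ≈ 18.9 m

Pipe 1: V = 1.213 m/s, Re = 1.75×10^5, ε/D = 0.00616, f = 0.03288, h_1 = f(L/D)V²/2g = 18.73 m
Pipe 2: V = 0.1819 m/s, Re = 6.79×10^4, ε/D = 1.83×10^-5, f = 0.01941, h_2 = f(L/D)V²/2g = 0.1736 m
Series → Q common, losses add: H = Σh = 18.91 m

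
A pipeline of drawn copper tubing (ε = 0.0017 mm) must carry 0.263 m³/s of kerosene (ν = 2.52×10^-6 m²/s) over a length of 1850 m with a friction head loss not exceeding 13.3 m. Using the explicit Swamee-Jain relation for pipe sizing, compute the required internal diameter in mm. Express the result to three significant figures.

D ≈ 414 mm

Swamee-Jain (Type III): D = 0.66·[ε^1.25·(LQ²/(gh_f))^4.75 + ν·Q^9.4·(L/(gh_f))^5.2]^0.04
LQ²/(gh_f) = 0.9808; L/(gh_f) = 14.18
Term 1 = ε^1.25·(…)^4.75 = 5.60×10^-8; Term 2 = ν·Q^9.4·(…)^5.2 = 8.66×10^-6
D = 0.66·(5.60×10^-8 + 8.66×10^-6)^0.04 = 0.4142 m = 414 mm
Check: V = 1.95 m/s, Re = 3.21×10^5, f = 0.01425, h_f = 12.4 m ≈ 13.3 m ✓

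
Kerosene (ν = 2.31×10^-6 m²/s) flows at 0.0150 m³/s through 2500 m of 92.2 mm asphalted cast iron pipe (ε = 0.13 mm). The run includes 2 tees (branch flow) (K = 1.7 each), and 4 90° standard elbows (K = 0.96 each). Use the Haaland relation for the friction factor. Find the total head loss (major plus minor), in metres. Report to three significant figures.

H_L ≈ 166 m

V = 4Q/(πD²) = 2.247 m/s; V²/2g = 0.2573 m
Re = 8.97×10^4, ε/D = 0.00141 → f = 0.02349 (Haaland)
Major: h_f = f(L/D)·V²/2g = 0.02349·27115·0.2573 = 163.9 m
Minor: ΣK = 7.24; h_m = ΣK·V²/2g = 1.863 m
Total H_L = 163.9 + 1.863 = 165.7 m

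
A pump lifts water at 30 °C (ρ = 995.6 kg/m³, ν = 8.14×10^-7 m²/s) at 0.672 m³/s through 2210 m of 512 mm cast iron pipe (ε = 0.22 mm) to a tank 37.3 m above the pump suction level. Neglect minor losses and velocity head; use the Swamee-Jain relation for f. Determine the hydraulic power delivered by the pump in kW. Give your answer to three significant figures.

V = 4Q/(πD²) = 3.264 m/s; Re = 2.05×10^6; ε/D = 4.30×10^-4; f = 0.01650
h_f = f(L/D)V²/2g = 38.67 m
Total head H = z + h_f = 37.3 + 38.67 = 75.97 m
P_hyd = ρgQH = 995.6·9.81·0.672·75.97 = 498.6 kW

P_hyd ≈ 499 kW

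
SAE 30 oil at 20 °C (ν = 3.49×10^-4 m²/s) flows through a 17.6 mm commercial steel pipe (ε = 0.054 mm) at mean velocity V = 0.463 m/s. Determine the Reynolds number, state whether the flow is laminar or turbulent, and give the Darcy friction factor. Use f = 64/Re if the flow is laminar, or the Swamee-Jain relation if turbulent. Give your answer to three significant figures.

Re = VD/ν = 0.4630·0.0176/3.49×10^-4 = 23.3
Re < 2300 → laminar → f = 64/Re = 2.741

Re ≈ 23.3; laminar; f = 64/Re ≈ 2.74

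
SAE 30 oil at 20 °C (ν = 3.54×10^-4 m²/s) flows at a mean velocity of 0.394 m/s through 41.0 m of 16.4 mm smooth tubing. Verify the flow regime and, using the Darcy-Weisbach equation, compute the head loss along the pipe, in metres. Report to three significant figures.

Re = VD/ν = 0.394·0.01640/3.54×10^-4 = 18.3 → laminar (Re < 2300)
f = 64/Re = 3.506
h_f = f(L/D)V²/(2g) = 3.506·(41.0/0.01640)·0.394²/(2·9.81) = 69.35 m

h_f ≈ 69.4 m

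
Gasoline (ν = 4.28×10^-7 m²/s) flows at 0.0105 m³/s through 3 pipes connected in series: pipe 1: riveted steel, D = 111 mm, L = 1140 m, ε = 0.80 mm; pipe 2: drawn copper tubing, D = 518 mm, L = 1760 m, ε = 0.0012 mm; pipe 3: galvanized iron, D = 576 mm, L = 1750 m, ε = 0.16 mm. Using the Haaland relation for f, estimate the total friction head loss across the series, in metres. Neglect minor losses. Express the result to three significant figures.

H ≈ 21.2 m

Pipe 1: V = 1.085 m/s, Re = 2.81×10^5, ε/D = 0.00721, f = 0.03434, h_1 = f(L/D)V²/2g = 21.17 m
Pipe 2: V = 0.04982 m/s, Re = 6.03×10^4, ε/D = 2.32×10^-6, f = 0.01987, h_2 = f(L/D)V²/2g = 0.008543 m
Pipe 3: V = 0.04030 m/s, Re = 5.42×10^4, ε/D = 2.78×10^-4, f = 0.02122, h_3 = f(L/D)V²/2g = 0.005336 m
Series → Q common, losses add: H = Σh = 21.18 m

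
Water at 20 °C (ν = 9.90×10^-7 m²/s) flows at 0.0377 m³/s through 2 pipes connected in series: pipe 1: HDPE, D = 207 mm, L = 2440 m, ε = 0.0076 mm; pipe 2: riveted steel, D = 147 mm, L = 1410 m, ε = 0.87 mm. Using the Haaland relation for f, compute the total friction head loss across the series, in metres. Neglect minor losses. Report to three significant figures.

H ≈ 89.4 m

Pipe 1: V = 1.120 m/s, Re = 2.34×10^5, ε/D = 3.67×10^-5, f = 0.01530, h_1 = f(L/D)V²/2g = 11.54 m
Pipe 2: V = 2.221 m/s, Re = 3.30×10^5, ε/D = 0.00592, f = 0.03228, h_2 = f(L/D)V²/2g = 77.87 m
Series → Q common, losses add: H = Σh = 89.40 m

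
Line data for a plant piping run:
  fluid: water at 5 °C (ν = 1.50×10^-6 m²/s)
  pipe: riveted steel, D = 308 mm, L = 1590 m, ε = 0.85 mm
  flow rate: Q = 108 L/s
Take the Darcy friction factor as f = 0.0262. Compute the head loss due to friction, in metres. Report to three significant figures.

h_f ≈ 14.5 m

V = 4Q/(πD²) = 4·0.108/(π·0.308²) = 1.450 m/s
h_f = f(L/D)V²/(2g) = 0.02620·(1590/0.308)·1.450²/(2·9.81) = 14.48 m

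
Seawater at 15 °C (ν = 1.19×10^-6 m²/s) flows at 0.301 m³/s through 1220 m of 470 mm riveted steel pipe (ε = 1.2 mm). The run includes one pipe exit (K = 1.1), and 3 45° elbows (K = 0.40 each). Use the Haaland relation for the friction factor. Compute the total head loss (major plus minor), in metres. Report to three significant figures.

H_L ≈ 10.4 m

V = 4Q/(πD²) = 1.735 m/s; V²/2g = 0.1534 m
Re = 6.85×10^5, ε/D = 0.00255 → f = 0.02527 (Haaland)
Major: h_f = f(L/D)·V²/2g = 0.02527·2596·0.1534 = 10.06 m
Minor: ΣK = 2.30; h_m = ΣK·V²/2g = 0.3529 m
Total H_L = 10.06 + 0.3529 = 10.42 m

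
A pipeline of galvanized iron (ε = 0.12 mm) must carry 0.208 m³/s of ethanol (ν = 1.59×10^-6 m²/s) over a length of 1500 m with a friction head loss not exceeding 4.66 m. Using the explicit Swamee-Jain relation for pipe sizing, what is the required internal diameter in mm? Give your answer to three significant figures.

D ≈ 459 mm

Swamee-Jain (Type III): D = 0.66·[ε^1.25·(LQ²/(gh_f))^4.75 + ν·Q^9.4·(L/(gh_f))^5.2]^0.04
LQ²/(gh_f) = 1.420; L/(gh_f) = 32.81
Term 1 = ε^1.25·(…)^4.75 = 6.63×10^-5; Term 2 = ν·Q^9.4·(…)^5.2 = 4.73×10^-5
D = 0.66·(6.63×10^-5 + 4.73×10^-5)^0.04 = 0.4589 m = 459 mm
Check: V = 1.26 m/s, Re = 3.63×10^5, f = 0.01648, h_f = 4.34 m ≈ 4.66 m ✓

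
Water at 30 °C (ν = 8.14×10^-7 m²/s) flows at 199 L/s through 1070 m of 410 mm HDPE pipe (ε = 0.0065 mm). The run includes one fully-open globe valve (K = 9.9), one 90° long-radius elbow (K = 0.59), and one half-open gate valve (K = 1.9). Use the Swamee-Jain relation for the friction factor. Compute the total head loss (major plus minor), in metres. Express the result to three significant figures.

H_L ≈ 5.21 m

V = 4Q/(πD²) = 1.507 m/s; V²/2g = 0.1158 m
Re = 7.59×10^5, ε/D = 1.59×10^-5 → f = 0.01249 (Swamee-Jain)
Major: h_f = f(L/D)·V²/2g = 0.01249·2610·0.1158 = 3.774 m
Minor: ΣK = 12.4; h_m = ΣK·V²/2g = 1.435 m
Total H_L = 3.774 + 1.435 = 5.209 m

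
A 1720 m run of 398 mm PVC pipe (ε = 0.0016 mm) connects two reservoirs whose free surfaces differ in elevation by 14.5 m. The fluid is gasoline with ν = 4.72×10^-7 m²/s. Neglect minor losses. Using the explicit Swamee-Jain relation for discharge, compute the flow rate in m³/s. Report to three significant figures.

Swamee-Jain (Type II): Q = -0.965·√(gD⁵h_f/L)·ln[ε/(3.7D) + √(3.17ν²L/(gD³h_f))]
√(gD⁵h_f/L) = √(9.81·0.398⁵·14.5/1720) = 0.02874
ε/(3.7D) = 1.09×10^-6; √(3.17ν²L/(gD³h_f)) = 1.16×10^-5
Q = -0.965·0.02874·ln(1.272×10^-5) = 0.3126 m³/s
Check: V = 2.51 m/s, Re = 2.12×10^6, f = 0.01043, h_f = 14.5 m ≈ 14.5 m ✓

Q ≈ 0.313 m³/s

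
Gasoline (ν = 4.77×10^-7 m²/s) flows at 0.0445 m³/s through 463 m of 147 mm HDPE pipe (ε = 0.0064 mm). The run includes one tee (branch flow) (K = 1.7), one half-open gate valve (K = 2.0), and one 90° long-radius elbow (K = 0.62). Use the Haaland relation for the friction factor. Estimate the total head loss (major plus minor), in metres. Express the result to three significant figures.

V = 4Q/(πD²) = 2.622 m/s; V²/2g = 0.3504 m
Re = 8.08×10^5, ε/D = 4.35×10^-5 → f = 0.01273 (Haaland)
Major: h_f = f(L/D)·V²/2g = 0.01273·3150·0.3504 = 14.05 m
Minor: ΣK = 4.32; h_m = ΣK·V²/2g = 1.514 m
Total H_L = 14.05 + 1.514 = 15.56 m

H_L ≈ 15.6 m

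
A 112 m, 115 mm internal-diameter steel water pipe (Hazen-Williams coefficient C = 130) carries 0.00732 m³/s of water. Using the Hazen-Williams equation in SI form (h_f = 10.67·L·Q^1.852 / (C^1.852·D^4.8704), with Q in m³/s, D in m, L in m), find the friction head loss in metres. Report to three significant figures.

h_f ≈ 0.606 m

h_f = 10.67·112·0.00732^1.852 / (130^1.852·0.115^4.8704) = 0.6056 m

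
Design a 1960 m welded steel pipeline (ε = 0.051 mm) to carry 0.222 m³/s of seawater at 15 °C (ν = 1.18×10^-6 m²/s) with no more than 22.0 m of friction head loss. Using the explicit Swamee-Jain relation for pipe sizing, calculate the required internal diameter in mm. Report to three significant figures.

D ≈ 354 mm

Swamee-Jain (Type III): D = 0.66·[ε^1.25·(LQ²/(gh_f))^4.75 + ν·Q^9.4·(L/(gh_f))^5.2]^0.04
LQ²/(gh_f) = 0.4476; L/(gh_f) = 9.082
Term 1 = ε^1.25·(…)^4.75 = 9.46×10^-8; Term 2 = ν·Q^9.4·(…)^5.2 = 8.13×10^-8
D = 0.66·(9.46×10^-8 + 8.13×10^-8)^0.04 = 0.3543 m = 354 mm
Check: V = 2.25 m/s, Re = 6.76×10^5, f = 0.01454, h_f = 20.8 m ≈ 22.0 m ✓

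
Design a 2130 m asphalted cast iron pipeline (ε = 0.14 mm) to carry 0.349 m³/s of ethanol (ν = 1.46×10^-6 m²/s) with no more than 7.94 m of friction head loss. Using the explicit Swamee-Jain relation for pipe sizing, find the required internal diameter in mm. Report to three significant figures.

Swamee-Jain (Type III): D = 0.66·[ε^1.25·(LQ²/(gh_f))^4.75 + ν·Q^9.4·(L/(gh_f))^5.2]^0.04
LQ²/(gh_f) = 3.331; L/(gh_f) = 27.35
Term 1 = ε^1.25·(…)^4.75 = 0.00462; Term 2 = ν·Q^9.4·(…)^5.2 = 0.00218
D = 0.66·(0.00462 + 0.00218)^0.04 = 0.5406 m = 541 mm
Check: V = 1.52 m/s, Re = 5.63×10^5, f = 0.01590, h_f = 7.38 m ≈ 7.94 m ✓

D ≈ 541 mm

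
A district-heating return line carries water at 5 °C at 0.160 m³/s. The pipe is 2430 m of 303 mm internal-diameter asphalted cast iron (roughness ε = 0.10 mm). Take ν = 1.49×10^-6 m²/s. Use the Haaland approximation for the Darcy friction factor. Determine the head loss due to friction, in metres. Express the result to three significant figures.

V = 4Q/(πD²) = 4·0.160/(π·0.303²) = 2.219 m/s
Re = VD/ν = 2.219·0.303/1.49×10^-6 = 4.51×10^5 → turbulent
ε/D = 0.10/303 = 3.30×10^-4
Haaland: f = 0.01650
h_f = f(L/D)V²/(2g) = 0.01650·(2430/0.303)·2.219²/(2·9.81) = 33.20 m

h_f ≈ 33.2 m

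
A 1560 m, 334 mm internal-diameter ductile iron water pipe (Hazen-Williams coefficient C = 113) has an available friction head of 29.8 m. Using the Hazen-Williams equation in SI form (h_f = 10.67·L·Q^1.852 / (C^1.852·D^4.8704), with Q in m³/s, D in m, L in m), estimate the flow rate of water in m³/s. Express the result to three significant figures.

Q ≈ 0.208 m³/s

Rearranging: Q = [h_f·C^1.852·D^4.8704 / (10.67·L)]^(1/1.852)
Q = [29.8·113^1.852·0.334^4.8704 / (10.67·1560)]^0.540 = 0.2076 m³/s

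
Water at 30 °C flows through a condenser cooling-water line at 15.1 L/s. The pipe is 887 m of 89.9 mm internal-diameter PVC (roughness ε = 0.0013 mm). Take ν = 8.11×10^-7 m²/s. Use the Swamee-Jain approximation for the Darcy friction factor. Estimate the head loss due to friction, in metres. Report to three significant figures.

h_f ≈ 42.4 m

V = 4Q/(πD²) = 4·0.0151/(π·0.0899²) = 2.379 m/s
Re = VD/ν = 2.379·0.0899/8.11×10^-7 = 2.64×10^5 → turbulent
ε/D = 0.0013/89.9 = 1.45×10^-5
Swamee-Jain: f = 0.01488
h_f = f(L/D)V²/(2g) = 0.01488·(887/0.0899)·2.379²/(2·9.81) = 42.36 m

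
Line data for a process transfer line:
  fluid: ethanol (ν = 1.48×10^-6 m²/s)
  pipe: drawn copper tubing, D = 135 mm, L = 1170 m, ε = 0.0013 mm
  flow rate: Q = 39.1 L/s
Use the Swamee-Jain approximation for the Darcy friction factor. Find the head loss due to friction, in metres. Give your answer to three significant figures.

V = 4Q/(πD²) = 4·0.0391/(π·0.135²) = 2.732 m/s
Re = VD/ν = 2.732·0.135/1.48×10^-6 = 2.49×10^5 → turbulent
ε/D = 0.0013/135 = 9.63×10^-6
Swamee-Jain: f = 0.01499
h_f = f(L/D)V²/(2g) = 0.01499·(1170/0.135)·2.732²/(2·9.81) = 49.40 m

h_f ≈ 49.4 m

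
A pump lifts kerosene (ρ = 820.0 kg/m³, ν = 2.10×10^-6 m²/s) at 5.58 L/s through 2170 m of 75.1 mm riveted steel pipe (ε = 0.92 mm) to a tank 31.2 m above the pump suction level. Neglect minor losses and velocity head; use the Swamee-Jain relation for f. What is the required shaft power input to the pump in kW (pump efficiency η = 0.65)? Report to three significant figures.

P_shaft ≈ 8.97 kW

V = 4Q/(πD²) = 1.260 m/s; Re = 4.50×10^4; ε/D = 0.0123; f = 0.04221
h_f = f(L/D)V²/2g = 98.63 m
Total head H = z + h_f = 31.2 + 98.63 = 129.8 m
P_hyd = ρgQH = 820.0·9.81·0.00558·129.8 = 5.828 kW
P_shaft = P_hyd/η = 5.828/0.65 = 8.966 kW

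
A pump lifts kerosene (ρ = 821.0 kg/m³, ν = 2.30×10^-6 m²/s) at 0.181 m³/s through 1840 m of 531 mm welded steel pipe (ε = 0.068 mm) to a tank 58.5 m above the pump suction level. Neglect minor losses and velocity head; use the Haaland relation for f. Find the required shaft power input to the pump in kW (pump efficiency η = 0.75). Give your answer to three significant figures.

P_shaft ≈ 117 kW

V = 4Q/(πD²) = 0.8173 m/s; Re = 1.89×10^5; ε/D = 1.28×10^-4; f = 0.01653
h_f = f(L/D)V²/2g = 1.950 m
Total head H = z + h_f = 58.5 + 1.950 = 60.45 m
P_hyd = ρgQH = 821.0·9.81·0.181·60.45 = 88.12 kW
P_shaft = P_hyd/η = 88.12/0.75 = 117.5 kW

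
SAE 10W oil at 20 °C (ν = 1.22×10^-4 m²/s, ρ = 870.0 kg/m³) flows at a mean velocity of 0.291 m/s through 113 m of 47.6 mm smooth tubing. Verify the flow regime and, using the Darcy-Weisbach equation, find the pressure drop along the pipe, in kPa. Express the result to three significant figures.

Re = VD/ν = 0.291·0.04760/1.22×10^-4 = 114 → laminar (Re < 2300)
f = 64/Re = 0.5637
h_f = f(L/D)V²/(2g) = 0.5637·(113/0.04760)·0.291²/(2·9.81) = 5.776 m
Δp = ρg·h_f = 870.0·9.81·5.776 = 49.29 kPa

Δp ≈ 49.3 kPa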